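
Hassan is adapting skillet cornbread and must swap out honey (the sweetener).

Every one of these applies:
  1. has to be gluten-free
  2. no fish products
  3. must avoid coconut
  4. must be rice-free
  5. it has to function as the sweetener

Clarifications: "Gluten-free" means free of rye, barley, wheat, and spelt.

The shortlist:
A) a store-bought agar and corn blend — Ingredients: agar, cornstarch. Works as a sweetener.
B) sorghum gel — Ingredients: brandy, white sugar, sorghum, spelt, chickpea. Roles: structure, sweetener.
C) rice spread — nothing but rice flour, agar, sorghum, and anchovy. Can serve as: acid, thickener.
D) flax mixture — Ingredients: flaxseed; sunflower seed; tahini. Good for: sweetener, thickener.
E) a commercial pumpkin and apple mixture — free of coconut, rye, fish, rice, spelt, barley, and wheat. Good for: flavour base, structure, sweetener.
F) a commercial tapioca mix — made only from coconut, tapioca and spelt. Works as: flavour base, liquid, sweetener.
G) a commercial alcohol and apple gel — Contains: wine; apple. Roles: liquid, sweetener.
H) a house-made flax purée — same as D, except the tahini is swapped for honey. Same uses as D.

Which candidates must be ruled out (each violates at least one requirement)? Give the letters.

A: only cornstarch and agar; none excluded — OK
B: has spelt, so not gluten-free — no
C: not usable as a sweetener; has rice flour, so not rice-free (and 1 more) — reject
D: every rule checks out — OK
E: works as a sweetener, no fish, no coconut — valid
F: has spelt, so not gluten-free; has coconut, so not coconut-free — reject
G: no rice, gluten-free — valid
H: only honey, flaxseed, and sunflower seed; none excluded — OK

B, C, F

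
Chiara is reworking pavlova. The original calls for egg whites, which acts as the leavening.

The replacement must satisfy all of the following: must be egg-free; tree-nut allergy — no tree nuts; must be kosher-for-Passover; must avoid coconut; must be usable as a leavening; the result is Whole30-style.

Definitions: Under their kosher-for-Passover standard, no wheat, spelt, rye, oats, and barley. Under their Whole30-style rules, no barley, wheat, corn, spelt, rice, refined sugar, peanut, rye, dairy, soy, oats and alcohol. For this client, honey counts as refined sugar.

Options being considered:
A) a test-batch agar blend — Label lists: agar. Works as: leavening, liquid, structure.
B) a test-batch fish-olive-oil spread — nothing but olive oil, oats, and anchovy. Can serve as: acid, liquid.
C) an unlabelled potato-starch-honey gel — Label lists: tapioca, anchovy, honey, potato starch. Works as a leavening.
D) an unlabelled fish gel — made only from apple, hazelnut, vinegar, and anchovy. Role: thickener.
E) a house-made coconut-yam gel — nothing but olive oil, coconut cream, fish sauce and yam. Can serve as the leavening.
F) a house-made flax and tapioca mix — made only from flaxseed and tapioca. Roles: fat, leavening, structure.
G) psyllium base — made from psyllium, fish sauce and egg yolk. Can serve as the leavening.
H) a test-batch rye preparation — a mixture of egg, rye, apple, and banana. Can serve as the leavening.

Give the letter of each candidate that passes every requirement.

A: only agar; none excluded — valid
B: not usable as a leavening; has oats, so not kosher-for-Passover (and 1 more) — reject
C: has honey, so not Whole30-style — reject
D: not usable as a leavening; has hazelnut, so not tree-nut-free — out
E: has coconut cream, so not coconut-free — no
F: works as a leavening, Whole30-style, no tree nuts — keep
G: has egg yolk, so not egg-free — no
H: has rye, so not kosher-for-Passover; has rye, so not Whole30-style (and 1 more) — no

A, F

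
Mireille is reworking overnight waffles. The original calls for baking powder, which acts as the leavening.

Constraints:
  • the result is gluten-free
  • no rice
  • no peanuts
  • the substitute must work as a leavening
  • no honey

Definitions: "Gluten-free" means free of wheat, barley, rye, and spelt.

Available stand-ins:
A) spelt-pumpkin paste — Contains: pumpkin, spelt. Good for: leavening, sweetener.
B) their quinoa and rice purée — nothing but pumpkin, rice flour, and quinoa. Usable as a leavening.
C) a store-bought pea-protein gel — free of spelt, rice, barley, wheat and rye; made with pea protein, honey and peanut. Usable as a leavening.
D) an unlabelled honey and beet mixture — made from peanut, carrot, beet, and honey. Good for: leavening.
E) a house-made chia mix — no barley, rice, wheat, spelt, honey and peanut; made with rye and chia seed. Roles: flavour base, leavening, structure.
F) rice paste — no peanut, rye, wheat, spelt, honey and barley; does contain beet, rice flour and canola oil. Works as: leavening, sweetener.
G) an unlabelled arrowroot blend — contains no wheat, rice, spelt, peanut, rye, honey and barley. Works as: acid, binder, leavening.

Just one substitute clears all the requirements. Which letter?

A: has spelt, so not gluten-free — no
B: has rice flour, so not rice-free — out
C: has honey, so not honey-free; has peanut, so not peanut-free — reject
D: has honey, so not honey-free; has peanut, so not peanut-free — out
E: has rye, so not gluten-free — no
F: has rice flour, so not rice-free — out
G: every rule checks out — valid

G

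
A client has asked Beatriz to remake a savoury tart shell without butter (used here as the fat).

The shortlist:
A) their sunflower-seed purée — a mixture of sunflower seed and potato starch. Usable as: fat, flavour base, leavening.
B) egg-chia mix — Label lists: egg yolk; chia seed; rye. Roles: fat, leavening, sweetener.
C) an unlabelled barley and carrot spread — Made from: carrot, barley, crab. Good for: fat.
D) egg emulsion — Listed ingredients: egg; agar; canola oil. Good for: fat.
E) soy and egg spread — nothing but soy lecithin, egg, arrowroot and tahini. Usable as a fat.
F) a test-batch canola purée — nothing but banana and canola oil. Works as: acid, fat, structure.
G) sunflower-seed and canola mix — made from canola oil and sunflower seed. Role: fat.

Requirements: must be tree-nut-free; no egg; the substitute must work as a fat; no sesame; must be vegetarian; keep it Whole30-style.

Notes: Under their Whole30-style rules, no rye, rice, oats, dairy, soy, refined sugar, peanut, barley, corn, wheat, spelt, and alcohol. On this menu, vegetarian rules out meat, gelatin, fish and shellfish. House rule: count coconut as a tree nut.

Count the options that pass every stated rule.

A: all constraints satisfied — OK
B: has rye, so not Whole30-style; has egg yolk, so not egg-free — reject
C: has barley, so not Whole30-style; has crab, so not vegetarian — no
D: has egg, so not egg-free — out
E: has soy lecithin, so not Whole30-style; has egg, so not egg-free (and 1 more) — no
F: nothing on the exclusion list — OK
G: only canola oil and sunflower seed; none excluded — OK

3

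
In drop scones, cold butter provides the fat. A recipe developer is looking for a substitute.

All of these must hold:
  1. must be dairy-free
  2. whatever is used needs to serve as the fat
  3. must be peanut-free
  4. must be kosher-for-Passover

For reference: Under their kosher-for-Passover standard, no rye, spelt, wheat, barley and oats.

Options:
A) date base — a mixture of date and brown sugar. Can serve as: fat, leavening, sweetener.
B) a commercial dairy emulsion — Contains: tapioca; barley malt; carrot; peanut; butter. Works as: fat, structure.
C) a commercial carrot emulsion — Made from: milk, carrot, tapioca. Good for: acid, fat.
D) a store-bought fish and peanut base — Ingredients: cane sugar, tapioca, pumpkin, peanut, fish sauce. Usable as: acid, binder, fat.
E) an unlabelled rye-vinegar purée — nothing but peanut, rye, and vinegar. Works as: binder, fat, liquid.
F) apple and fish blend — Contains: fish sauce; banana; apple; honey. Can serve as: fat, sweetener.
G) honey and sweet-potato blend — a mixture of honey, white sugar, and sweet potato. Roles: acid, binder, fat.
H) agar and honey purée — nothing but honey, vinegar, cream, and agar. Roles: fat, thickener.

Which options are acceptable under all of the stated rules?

A, F, G

A: all constraints satisfied — keep
B: has barley malt, so not kosher-for-Passover; has butter, so not dairy-free (and 1 more) — out
C: has milk, so not dairy-free — no
D: has peanut, so not peanut-free — reject
E: has rye, so not kosher-for-Passover; has peanut, so not peanut-free — no
F: no dairy, kosher-for-Passover — keep
G: all constraints satisfied — valid
H: has cream, so not dairy-free — no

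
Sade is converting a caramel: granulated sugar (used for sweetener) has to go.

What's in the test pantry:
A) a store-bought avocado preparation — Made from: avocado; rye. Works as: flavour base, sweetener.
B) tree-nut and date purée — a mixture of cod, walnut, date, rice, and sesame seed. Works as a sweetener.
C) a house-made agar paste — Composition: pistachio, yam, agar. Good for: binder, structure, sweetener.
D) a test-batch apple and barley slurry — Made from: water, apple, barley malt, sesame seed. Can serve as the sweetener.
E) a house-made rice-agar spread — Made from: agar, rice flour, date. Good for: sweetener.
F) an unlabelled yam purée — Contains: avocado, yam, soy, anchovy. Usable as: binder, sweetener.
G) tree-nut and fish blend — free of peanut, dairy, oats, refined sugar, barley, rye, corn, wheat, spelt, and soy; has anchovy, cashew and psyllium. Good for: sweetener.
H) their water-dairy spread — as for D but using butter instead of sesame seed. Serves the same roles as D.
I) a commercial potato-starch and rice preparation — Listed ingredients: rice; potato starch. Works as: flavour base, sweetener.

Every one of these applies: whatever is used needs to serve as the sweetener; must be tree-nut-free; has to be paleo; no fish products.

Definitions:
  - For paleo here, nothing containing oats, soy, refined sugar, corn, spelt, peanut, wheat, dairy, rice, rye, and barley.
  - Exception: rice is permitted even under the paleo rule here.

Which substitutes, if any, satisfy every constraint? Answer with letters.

A: has rye, so not paleo — out
B: has cod, so not fish-free; has walnut, so not tree-nut-free — out
C: has pistachio, so not tree-nut-free — reject
D: has barley malt, so not paleo — reject
E: rice is permitted under the paleo carve-out; nothing else excluded — OK
F: has soy, so not paleo; has anchovy, so not fish-free — out
G: has anchovy, so not fish-free; has cashew, so not tree-nut-free — out
H: has barley malt, so not paleo — reject
I: rice is permitted under the paleo carve-out; nothing else excluded — valid

E, I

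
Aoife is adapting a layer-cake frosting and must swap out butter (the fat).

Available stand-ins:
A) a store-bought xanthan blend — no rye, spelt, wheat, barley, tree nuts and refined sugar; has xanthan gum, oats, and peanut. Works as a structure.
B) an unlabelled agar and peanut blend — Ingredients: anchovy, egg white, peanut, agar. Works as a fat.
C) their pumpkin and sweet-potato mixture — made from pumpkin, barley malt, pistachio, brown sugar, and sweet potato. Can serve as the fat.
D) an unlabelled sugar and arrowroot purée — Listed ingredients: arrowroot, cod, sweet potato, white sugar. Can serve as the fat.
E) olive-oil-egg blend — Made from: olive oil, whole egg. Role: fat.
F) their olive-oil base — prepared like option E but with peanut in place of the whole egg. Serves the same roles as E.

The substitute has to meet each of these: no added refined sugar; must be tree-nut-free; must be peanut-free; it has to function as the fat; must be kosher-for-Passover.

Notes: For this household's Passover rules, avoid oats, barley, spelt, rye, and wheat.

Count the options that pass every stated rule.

A: not usable as a fat; has oats, so not kosher-for-Passover (and 1 more) — no
B: has peanut, so not peanut-free — no
C: has barley malt, so not kosher-for-Passover; has pistachio, so not tree-nut-free (and 1 more) — reject
D: has white sugar, so not no-added-sugar — no
E: all constraints satisfied — keep
F: has peanut, so not peanut-free — reject

1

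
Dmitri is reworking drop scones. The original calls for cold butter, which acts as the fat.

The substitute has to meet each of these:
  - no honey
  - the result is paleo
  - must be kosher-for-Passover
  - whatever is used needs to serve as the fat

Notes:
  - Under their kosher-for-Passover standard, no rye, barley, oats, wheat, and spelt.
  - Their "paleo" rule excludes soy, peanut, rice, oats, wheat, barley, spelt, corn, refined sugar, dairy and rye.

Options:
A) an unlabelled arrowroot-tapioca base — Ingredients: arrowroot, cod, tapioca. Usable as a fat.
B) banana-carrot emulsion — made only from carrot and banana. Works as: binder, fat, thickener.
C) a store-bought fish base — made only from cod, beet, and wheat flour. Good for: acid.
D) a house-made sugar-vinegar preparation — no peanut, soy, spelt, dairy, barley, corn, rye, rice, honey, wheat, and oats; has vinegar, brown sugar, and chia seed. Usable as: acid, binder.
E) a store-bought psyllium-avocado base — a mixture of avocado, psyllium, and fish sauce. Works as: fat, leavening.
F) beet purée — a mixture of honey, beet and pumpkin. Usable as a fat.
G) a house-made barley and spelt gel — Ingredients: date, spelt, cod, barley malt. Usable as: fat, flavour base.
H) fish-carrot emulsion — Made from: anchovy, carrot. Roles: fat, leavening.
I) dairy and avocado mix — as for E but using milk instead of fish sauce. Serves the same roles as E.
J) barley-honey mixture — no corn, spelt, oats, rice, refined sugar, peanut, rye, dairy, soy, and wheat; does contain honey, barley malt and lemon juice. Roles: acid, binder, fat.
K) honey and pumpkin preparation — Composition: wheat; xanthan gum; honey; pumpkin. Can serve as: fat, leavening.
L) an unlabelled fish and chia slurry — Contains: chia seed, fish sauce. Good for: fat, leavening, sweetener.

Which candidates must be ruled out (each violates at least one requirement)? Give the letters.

C, D, F, G, I, J, K

A: every rule checks out — valid
B: only carrot and banana; none excluded — OK
C: not usable as a fat; has wheat flour, so not kosher-for-Passover (and 1 more) — reject
D: not usable as a fat; has brown sugar, so not paleo — no
E: all constraints satisfied — keep
F: has honey, so not honey-free — no
G: has barley malt, so not kosher-for-Passover; has barley malt, so not paleo — out
H: works as a fat, no honey, kosher-for-Passover — valid
I: has milk, so not paleo — out
J: has barley malt, so not kosher-for-Passover; has barley malt, so not paleo (and 1 more) — no
K: has wheat, so not kosher-for-Passover; has wheat, so not paleo (and 1 more) — no
L: nothing on the exclusion list — keep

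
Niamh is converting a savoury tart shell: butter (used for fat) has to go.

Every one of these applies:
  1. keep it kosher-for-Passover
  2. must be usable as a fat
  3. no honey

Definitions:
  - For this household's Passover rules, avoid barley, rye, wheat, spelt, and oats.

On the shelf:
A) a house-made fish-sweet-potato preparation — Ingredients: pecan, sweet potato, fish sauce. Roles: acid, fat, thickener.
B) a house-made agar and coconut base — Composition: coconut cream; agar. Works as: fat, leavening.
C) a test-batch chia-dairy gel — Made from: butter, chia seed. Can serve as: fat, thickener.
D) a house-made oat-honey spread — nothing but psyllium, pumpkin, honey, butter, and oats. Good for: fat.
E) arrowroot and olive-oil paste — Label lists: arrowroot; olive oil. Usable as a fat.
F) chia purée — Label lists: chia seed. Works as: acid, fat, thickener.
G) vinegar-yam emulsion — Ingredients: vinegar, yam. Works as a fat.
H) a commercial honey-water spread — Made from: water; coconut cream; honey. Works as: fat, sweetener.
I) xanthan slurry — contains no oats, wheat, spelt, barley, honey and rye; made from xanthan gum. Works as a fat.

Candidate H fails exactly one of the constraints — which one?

usable as a fat: satisfied
kosher-for-Passover: satisfied
honey-free: has honey — fails

honey-free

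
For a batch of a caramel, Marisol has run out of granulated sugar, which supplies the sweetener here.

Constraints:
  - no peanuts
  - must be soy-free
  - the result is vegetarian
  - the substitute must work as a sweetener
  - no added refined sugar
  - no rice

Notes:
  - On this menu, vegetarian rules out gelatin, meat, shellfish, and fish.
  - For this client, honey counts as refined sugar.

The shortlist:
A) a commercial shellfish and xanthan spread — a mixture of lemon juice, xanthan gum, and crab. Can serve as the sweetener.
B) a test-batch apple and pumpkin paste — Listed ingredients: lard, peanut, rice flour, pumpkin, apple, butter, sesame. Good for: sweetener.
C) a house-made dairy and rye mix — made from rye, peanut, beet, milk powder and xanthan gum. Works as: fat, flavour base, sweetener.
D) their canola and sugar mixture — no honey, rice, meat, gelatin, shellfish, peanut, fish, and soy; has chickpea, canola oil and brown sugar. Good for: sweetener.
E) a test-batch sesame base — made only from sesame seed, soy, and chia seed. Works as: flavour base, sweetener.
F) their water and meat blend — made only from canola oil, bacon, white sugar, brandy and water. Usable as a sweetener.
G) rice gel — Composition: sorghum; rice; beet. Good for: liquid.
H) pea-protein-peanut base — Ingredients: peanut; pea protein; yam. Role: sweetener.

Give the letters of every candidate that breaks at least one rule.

A: has crab, so not vegetarian — no
B: has lard, so not vegetarian; has rice flour, so not rice-free (and 1 more) — reject
C: has peanut, so not peanut-free — out
D: has brown sugar, so not no-added-sugar — reject
E: has soy, so not soy-free — out
F: has bacon, so not vegetarian; has white sugar, so not no-added-sugar — reject
G: not usable as a sweetener; has rice, so not rice-free — no
H: has peanut, so not peanut-free — no

A, B, C, D, E, F, G, H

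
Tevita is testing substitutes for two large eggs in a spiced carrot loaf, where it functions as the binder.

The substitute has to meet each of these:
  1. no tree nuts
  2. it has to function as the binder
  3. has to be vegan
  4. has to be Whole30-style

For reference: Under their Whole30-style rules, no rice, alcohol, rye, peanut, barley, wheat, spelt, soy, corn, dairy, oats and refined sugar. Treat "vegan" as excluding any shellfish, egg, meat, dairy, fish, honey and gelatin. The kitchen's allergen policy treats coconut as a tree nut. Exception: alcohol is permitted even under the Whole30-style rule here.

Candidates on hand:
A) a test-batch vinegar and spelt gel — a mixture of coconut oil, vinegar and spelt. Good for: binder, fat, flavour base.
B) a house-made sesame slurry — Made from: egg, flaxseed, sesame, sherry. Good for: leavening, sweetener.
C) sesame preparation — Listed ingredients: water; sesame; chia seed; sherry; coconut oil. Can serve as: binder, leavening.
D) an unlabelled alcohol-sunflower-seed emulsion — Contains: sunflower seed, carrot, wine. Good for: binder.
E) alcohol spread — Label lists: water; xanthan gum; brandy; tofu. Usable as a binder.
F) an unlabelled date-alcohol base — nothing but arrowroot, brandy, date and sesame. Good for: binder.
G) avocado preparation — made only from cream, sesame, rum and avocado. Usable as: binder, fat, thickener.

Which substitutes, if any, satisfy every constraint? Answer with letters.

D, F

A: has spelt, so not Whole30-style; has coconut oil, so not tree-nut-free — reject
B: not usable as a binder; has egg, so not vegan — no
C: has coconut oil, so not tree-nut-free — no
D: alcohol is permitted under the Whole30-style carve-out; nothing else excluded — valid
E: has tofu, so not Whole30-style — out
F: alcohol is permitted under the Whole30-style carve-out; nothing else excluded — valid
G: has cream, so not Whole30-style; has cream, so not vegan — reject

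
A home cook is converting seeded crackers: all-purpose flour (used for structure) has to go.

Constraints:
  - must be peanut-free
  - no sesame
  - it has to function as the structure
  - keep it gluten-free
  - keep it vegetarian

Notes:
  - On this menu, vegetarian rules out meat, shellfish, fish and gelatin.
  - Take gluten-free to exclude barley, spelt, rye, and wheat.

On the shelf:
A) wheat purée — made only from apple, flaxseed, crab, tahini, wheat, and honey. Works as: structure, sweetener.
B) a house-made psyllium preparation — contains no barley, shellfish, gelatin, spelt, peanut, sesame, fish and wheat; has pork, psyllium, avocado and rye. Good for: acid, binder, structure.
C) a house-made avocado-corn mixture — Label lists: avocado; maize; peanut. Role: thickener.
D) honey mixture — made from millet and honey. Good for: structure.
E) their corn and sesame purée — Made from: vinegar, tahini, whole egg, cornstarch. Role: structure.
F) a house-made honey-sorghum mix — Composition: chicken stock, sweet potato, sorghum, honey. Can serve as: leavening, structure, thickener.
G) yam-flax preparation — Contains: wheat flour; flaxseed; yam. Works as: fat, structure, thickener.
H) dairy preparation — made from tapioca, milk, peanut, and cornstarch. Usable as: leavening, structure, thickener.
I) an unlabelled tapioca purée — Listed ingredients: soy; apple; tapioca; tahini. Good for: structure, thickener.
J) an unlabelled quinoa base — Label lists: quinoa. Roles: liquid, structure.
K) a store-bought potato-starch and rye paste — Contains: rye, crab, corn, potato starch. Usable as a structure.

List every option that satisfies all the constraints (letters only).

D, J

A: has crab, so not vegetarian; has wheat, so not gluten-free (and 1 more) — out
B: has pork, so not vegetarian; has rye, so not gluten-free — reject
C: not usable as a structure; has peanut, so not peanut-free — out
D: works as a structure, no peanut, gluten-free — keep
E: has tahini, so not sesame-free — reject
F: has chicken stock, so not vegetarian — out
G: has wheat flour, so not gluten-free — out
H: has peanut, so not peanut-free — out
I: has tahini, so not sesame-free — no
J: works as a structure, no peanut, no sesame — keep
K: has crab, so not vegetarian; has rye, so not gluten-free — reject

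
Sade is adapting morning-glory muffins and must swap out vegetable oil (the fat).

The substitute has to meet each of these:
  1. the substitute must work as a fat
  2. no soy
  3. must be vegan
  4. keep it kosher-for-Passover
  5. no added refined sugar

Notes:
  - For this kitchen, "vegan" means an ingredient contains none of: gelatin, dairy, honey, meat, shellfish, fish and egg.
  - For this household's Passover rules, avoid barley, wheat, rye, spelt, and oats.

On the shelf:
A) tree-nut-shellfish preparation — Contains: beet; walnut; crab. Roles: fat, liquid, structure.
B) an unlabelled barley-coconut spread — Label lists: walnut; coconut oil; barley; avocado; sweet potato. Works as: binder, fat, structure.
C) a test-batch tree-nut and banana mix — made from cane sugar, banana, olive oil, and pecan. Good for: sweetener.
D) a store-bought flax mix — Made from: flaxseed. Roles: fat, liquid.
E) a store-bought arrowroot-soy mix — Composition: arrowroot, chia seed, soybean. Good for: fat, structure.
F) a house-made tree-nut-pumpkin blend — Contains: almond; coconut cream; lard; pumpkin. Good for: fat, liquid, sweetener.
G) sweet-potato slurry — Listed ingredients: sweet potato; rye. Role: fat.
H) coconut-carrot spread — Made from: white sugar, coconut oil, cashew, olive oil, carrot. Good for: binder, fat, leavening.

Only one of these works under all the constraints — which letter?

D

A: has crab, so not vegan — reject
B: has barley, so not kosher-for-Passover — out
C: not usable as a fat; has cane sugar, so not no-added-sugar — no
D: only flaxseed; none excluded — OK
E: has soybean, so not soy-free — no
F: has lard, so not vegan — reject
G: has rye, so not kosher-for-Passover — no
H: has white sugar, so not no-added-sugar — out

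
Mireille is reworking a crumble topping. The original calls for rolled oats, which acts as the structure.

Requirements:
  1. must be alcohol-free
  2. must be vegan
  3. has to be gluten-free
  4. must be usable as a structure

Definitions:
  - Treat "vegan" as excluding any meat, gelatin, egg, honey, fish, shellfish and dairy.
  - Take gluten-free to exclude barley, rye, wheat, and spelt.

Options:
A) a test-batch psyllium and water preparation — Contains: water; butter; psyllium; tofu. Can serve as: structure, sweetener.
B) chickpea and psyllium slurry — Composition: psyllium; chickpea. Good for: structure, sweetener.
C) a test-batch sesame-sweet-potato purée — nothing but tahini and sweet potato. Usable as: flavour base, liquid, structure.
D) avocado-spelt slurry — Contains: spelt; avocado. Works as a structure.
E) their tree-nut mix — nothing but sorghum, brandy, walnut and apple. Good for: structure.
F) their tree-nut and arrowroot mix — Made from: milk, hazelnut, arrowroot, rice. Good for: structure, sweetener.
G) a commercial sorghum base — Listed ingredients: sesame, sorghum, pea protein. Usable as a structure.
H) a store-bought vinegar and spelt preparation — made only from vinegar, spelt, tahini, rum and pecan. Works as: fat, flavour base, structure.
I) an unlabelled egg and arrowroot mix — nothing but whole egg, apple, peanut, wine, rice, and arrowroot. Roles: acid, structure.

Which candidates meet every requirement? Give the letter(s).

B, C, G

A: has butter, so not vegan — out
B: works as a structure, vegan, no alcohol — OK
C: works as a structure, gluten-free, vegan — OK
D: has spelt, so not gluten-free — out
E: has brandy, so not alcohol-free — out
F: has milk, so not vegan — no
G: all constraints satisfied — OK
H: has spelt, so not gluten-free; has rum, so not alcohol-free — no
I: has whole egg, so not vegan; has wine, so not alcohol-free — no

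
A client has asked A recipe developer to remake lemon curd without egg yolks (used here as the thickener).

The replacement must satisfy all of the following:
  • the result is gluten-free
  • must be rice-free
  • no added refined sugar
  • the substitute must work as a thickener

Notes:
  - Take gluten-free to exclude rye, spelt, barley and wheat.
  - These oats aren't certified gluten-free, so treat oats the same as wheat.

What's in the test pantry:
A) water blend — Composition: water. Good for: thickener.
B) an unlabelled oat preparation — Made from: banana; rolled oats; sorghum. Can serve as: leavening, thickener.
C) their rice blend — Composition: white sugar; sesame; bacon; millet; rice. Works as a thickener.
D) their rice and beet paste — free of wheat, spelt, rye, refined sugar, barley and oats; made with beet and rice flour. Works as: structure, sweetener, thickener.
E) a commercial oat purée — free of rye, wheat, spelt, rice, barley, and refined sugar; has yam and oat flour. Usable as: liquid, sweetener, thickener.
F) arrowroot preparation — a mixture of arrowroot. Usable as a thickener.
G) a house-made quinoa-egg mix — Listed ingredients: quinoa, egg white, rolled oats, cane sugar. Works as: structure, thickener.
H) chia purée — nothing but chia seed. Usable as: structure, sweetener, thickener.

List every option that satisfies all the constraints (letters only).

A, F, H

A: only water; none excluded — keep
B: has rolled oats, so not gluten-free — no
C: has white sugar, so not no-added-sugar; has rice, so not rice-free — reject
D: has rice flour, so not rice-free — reject
E: has oat flour, so not gluten-free — reject
F: only arrowroot; none excluded — OK
G: has rolled oats, so not gluten-free; has cane sugar, so not no-added-sugar — no
H: gluten-free, no rice — OK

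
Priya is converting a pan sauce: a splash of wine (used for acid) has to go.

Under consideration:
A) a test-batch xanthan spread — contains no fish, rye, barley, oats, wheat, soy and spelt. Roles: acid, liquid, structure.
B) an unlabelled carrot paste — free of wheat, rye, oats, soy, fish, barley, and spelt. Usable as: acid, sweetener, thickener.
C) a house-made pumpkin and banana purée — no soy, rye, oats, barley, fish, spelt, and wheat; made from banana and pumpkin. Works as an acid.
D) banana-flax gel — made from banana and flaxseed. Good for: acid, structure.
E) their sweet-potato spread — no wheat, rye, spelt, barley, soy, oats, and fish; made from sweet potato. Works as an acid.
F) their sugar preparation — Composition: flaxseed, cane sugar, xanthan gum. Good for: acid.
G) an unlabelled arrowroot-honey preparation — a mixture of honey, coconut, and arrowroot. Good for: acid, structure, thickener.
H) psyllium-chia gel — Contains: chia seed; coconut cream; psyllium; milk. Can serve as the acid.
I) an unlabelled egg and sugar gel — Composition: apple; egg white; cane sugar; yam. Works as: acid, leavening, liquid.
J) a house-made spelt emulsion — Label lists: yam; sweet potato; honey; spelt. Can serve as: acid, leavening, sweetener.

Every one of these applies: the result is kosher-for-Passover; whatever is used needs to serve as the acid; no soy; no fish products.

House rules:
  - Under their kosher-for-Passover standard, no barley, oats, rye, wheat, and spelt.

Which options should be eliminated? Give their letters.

J

A: every rule checks out — valid
B: works as an acid, no fish, no soy — keep
C: works as an acid, no soy, kosher-for-Passover — OK
D: works as an acid, no soy, no fish — valid
E: all constraints satisfied — valid
F: only cane sugar, xanthan gum and flaxseed; none excluded — valid
G: only coconut, honey, and arrowroot; none excluded — keep
H: coconut cream and milk etc. — none of it excluded — keep
I: nothing on the exclusion list — keep
J: has spelt, so not kosher-for-Passover — reject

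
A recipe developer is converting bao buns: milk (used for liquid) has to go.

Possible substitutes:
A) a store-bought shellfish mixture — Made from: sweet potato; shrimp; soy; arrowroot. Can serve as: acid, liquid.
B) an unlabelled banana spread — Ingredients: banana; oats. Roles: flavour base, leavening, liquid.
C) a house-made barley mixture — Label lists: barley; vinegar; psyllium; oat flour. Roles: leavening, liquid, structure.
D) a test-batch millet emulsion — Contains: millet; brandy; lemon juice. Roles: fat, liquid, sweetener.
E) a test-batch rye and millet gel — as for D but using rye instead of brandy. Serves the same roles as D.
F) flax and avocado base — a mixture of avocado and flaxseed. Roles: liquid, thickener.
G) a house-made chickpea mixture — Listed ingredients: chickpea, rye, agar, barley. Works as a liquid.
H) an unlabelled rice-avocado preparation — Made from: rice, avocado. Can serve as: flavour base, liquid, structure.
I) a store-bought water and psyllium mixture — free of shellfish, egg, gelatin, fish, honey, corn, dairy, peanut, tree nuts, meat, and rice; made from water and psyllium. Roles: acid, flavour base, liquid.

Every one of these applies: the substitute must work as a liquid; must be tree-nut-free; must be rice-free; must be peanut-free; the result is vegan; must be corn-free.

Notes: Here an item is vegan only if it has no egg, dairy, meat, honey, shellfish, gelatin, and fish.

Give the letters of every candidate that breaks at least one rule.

A, H

A: has shrimp, so not vegan — reject
B: only oats and banana; none excluded — valid
C: no tree nuts, vegan — OK
D: only brandy, millet and lemon juice; none excluded — keep
E: nothing on the exclusion list — keep
F: vegan, no tree nuts — OK
G: barley and rye etc. — none of it excluded — keep
H: has rice, so not rice-free — out
I: no corn, no peanut — keep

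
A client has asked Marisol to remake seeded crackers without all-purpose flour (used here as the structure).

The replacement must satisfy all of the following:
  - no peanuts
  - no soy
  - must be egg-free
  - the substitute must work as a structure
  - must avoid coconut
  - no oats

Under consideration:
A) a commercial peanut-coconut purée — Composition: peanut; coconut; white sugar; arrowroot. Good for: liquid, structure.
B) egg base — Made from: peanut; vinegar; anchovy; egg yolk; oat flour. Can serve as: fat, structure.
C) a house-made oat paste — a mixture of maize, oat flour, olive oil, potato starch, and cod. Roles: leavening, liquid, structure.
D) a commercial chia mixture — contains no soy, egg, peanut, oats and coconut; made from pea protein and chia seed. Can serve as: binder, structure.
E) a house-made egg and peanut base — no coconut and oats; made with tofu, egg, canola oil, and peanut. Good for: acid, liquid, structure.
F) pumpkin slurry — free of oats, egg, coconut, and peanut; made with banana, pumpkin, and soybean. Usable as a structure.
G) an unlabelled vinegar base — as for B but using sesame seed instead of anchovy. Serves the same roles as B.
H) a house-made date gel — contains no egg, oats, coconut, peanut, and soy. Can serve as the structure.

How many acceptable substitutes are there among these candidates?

2

A: has coconut, so not coconut-free; has peanut, so not peanut-free — out
B: has peanut, so not peanut-free; has oat flour, so not oat-free (and 1 more) — reject
C: has oat flour, so not oat-free — no
D: no soy, no oats — OK
E: has peanut, so not peanut-free; has egg, so not egg-free (and 1 more) — no
F: has soybean, so not soy-free — out
G: has peanut, so not peanut-free; has oat flour, so not oat-free (and 1 more) — no
H: works as a structure, no egg, no peanut — keep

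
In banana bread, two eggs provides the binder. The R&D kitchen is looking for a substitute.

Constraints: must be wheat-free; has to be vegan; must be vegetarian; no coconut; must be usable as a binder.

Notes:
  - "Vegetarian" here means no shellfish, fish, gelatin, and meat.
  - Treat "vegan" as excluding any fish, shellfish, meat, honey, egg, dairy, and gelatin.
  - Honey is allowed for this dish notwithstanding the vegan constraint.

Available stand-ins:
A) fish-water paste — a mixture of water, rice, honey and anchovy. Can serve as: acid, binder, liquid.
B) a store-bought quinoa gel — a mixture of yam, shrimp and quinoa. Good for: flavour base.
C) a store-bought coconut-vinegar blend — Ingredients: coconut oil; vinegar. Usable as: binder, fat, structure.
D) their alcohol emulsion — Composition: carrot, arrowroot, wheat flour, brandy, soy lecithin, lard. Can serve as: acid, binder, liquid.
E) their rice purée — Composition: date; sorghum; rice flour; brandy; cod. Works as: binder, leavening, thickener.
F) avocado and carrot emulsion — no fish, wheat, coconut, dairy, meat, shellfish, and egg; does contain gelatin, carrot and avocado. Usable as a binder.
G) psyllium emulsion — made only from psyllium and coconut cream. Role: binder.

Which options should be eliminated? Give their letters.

A, B, C, D, E, F, G

A: has anchovy, so not vegetarian; has anchovy, so not vegan — reject
B: not usable as a binder; has shrimp, so not vegetarian (and 1 more) — reject
C: has coconut oil, so not coconut-free — no
D: has lard, so not vegetarian; has lard, so not vegan (and 1 more) — out
E: has cod, so not vegetarian; has cod, so not vegan — reject
F: has gelatin, so not vegetarian; has gelatin, so not vegan — reject
G: has coconut cream, so not coconut-free — reject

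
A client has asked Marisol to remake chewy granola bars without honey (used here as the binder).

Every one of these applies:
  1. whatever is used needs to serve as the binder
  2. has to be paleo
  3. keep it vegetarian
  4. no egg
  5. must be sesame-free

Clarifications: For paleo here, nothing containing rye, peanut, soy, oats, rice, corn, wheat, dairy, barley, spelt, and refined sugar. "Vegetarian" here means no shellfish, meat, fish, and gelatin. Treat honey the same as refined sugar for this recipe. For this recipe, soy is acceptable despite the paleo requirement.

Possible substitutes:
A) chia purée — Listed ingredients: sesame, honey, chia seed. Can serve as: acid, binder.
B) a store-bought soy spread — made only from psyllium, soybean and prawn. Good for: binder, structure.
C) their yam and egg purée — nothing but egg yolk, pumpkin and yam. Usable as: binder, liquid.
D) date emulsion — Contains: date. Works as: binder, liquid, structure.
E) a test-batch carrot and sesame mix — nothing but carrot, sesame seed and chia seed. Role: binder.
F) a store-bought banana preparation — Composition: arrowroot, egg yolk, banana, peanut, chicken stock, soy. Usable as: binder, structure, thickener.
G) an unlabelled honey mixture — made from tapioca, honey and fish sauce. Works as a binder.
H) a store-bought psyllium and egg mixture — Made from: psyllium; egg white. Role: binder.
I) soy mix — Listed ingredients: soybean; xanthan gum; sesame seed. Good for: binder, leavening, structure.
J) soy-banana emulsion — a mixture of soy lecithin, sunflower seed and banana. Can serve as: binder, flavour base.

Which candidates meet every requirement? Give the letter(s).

D, J

A: has honey, so not paleo; has sesame, so not sesame-free — reject
B: has prawn, so not vegetarian — reject
C: has egg yolk, so not egg-free — reject
D: works as a binder, no sesame, no egg — OK
E: has sesame seed, so not sesame-free — out
F: has peanut, so not paleo; has chicken stock, so not vegetarian (and 1 more) — no
G: has honey, so not paleo; has fish sauce, so not vegetarian — reject
H: has egg white, so not egg-free — no
I: has sesame seed, so not sesame-free — reject
J: soy is permitted under the paleo carve-out; nothing else excluded — keep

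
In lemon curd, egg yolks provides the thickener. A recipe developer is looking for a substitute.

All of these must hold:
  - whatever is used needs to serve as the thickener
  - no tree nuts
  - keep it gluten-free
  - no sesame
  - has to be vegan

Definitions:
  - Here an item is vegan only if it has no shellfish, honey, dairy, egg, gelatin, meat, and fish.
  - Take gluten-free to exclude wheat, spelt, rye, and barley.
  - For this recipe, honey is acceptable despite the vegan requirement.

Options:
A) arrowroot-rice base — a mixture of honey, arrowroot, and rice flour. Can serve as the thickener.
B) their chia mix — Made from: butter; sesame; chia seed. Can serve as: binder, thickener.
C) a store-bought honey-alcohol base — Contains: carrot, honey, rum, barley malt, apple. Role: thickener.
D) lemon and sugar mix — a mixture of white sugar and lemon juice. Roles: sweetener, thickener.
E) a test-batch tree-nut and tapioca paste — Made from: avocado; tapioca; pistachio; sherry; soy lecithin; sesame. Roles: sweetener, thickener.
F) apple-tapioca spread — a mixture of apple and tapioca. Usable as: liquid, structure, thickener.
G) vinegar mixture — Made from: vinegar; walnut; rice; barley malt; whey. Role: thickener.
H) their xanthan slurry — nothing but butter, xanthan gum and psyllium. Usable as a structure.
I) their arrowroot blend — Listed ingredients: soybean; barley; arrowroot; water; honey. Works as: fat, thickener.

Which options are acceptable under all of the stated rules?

A: honey is permitted under the vegan carve-out; nothing else excluded — keep
B: has butter, so not vegan; has sesame, so not sesame-free — reject
C: has barley malt, so not gluten-free — no
D: only white sugar and lemon juice; none excluded — keep
E: has sesame, so not sesame-free; has pistachio, so not tree-nut-free — no
F: all constraints satisfied — valid
G: has whey, so not vegan; has barley malt, so not gluten-free (and 1 more) — reject
H: not usable as a thickener; has butter, so not vegan — no
I: has barley, so not gluten-free — no

A, D, F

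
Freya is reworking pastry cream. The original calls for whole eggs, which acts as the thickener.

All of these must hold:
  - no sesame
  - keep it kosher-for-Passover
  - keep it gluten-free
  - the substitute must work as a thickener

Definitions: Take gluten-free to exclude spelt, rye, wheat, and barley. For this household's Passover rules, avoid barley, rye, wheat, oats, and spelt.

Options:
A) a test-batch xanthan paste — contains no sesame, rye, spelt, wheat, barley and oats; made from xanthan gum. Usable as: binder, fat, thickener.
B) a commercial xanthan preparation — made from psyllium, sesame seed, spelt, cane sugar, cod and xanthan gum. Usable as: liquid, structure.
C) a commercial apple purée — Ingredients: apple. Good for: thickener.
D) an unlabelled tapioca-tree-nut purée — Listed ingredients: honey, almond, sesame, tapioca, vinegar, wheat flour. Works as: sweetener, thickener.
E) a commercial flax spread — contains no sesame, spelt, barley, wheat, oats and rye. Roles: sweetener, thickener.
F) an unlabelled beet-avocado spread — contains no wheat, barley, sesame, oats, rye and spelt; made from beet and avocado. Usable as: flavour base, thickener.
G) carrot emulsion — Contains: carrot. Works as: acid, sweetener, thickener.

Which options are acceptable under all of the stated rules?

A, C, E, F, G

A: every rule checks out — valid
B: not usable as a thickener; has spelt, so not gluten-free (and 2 more) — out
C: only apple; none excluded — keep
D: has wheat flour, so not gluten-free; has wheat flour, so not kosher-for-Passover (and 1 more) — out
E: gluten-free, no sesame — OK
F: gluten-free, no sesame — keep
G: only carrot; none excluded — keep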